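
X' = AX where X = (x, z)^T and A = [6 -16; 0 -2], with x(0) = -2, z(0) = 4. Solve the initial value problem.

x(t) = -10e^(6t) + 8e^(-2t), z(t) = 4e^(-2t)

Coefficient matrix A = [[6, -16], [0, -2]].
Characteristic polynomial det(A - λI) = λ^2 - 4λ - 12 = 0.
Eigenvalues λ = 6, -2.
For λ=6: (A-λI) row 1 is [0, -16], so an eigenvector is (1, 0).
For λ=-2: (A-λI) row 1 is [8, -16], so an eigenvector is (-2, -1).
General solution: c_1e^(6t)(1,0) + c_2e^(-2t)(-2,-1).
Applying x(0)=-2, z(0)=4 gives c_1=-10, c_2=-4.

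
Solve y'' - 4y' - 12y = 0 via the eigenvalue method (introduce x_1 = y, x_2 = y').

y(t) = K_1e^(-2t) + K_2e^(6t)

Let x_1 = y, x_2 = y'. Then x_1' = x_2 and x_2' = 12x_1 + 4x_2.
A = [[0,1],[12,4]]; det(A-λI) = λ^2 - 4λ - 12.
Eigenvalues λ = -2, 6 with eigenvectors (1,-2), (1,6).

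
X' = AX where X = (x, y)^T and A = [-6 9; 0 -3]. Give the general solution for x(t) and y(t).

x(t) = -C_1e^(-6t) + 3C_2e^(-3t), y(t) = C_2e^(-3t)

Coefficient matrix A = [[-6, 9], [0, -3]].
Characteristic polynomial det(A - λI) = λ^2 + 9λ + 18 = 0.
Eigenvalues λ = -6, -3.
For λ=-6: (A-λI) row 1 is [0, 9], so an eigenvector is (-1, 0).
For λ=-3: (A-λI) row 1 is [-3, 9], so an eigenvector is (3, 1).
General solution: C_1e^(-6t)(-1,0) + C_2e^(-3t)(3,1).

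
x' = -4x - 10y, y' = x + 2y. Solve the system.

Coefficient matrix A = [[-4, -10], [1, 2]].
Characteristic polynomial det(A - λI) = λ^2 + 2λ + 2 = 0.
Eigenvalues λ = -1 ± i (complex conjugate pair).
For λ=-1+i: an eigenvector is (-1,0) - i(3,-1) = (-1 - 3i, 0 + i).
A real fundamental pair from Re and Im of e^((-1+i)t)v: X_1 = e^(-t)(cos(t)·(-1,0) + sin(t)·(3,-1)), X_2 = e^(-t)(sin(t)·(-1,0) - cos(t)·(3,-1)).
General solution: K_1X_1 + K_2X_2.

x(t) = 3K_1e^(-t)sin(t) - K_1e^(-t)cos(t) - K_2e^(-t)sin(t) - 3K_2e^(-t)cos(t), y(t) = -K_1e^(-t)sin(t) + K_2e^(-t)cos(t)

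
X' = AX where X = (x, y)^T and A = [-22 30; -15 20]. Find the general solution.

Coefficient matrix A = [[-22, 30], [-15, 20]].
Characteristic polynomial det(A - λI) = λ^2 + 2λ + 10 = 0.
Eigenvalues λ = -1 ± 3i (complex conjugate pair).
For λ=-1+3i: an eigenvector is (-1,-1) - i(-3,-2) = (-1 + 3i, -1 + 2i).
A real fundamental pair from Re and Im of e^((-1+3i)t)v: X_1 = e^(-t)(cos(3t)·(-1,-1) + sin(3t)·(-3,-2)), X_2 = e^(-t)(sin(3t)·(-1,-1) - cos(3t)·(-3,-2)).
General solution: K_1X_1 + K_2X_2.

x(t) = -3K_1e^(-t)sin(3t) - K_1e^(-t)cos(3t) - K_2e^(-t)sin(3t) + 3K_2e^(-t)cos(3t), y(t) = -2K_1e^(-t)sin(3t) - K_1e^(-t)cos(3t) - K_2e^(-t)sin(3t) + 2K_2e^(-t)cos(3t)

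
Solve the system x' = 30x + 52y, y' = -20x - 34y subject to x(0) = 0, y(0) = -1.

Coefficient matrix A = [[30, 52], [-20, -34]].
Characteristic polynomial det(A - λI) = λ^2 + 4λ + 20 = 0.
Eigenvalues λ = -2 ± 4i (complex conjugate pair).
For λ=-2+4i: an eigenvector is (-2,1) - i(-3,2) = (-2 + 3i, 1 - 2i).
A real fundamental pair from Re and Im of e^((-2+4i)t)v: X_1 = e^(-2t)(cos(4t)·(-2,1) + sin(4t)·(-3,2)), X_2 = e^(-2t)(sin(4t)·(-2,1) - cos(4t)·(-3,2)).
General solution: c_1X_1 + c_2X_2.
Applying x(0)=0, y(0)=-1 gives c_1=3, c_2=2.

x(t) = -13e^(-2t)sin(4t), y(t) = 8e^(-2t)sin(4t) - e^(-2t)cos(4t)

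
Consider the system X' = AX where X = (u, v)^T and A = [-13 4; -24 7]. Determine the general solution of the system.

u(t) = c_1e^(-5t) + c_2e^(-t), v(t) = 2c_1e^(-5t) + 3c_2e^(-t)

Coefficient matrix A = [[-13, 4], [-24, 7]].
Characteristic polynomial det(A - λI) = λ^2 + 6λ + 5 = 0.
Eigenvalues λ = -5, -1.
For λ=-5: (A-λI) row 1 is [-8, 4], so an eigenvector is (1, 2).
For λ=-1: (A-λI) row 1 is [-12, 4], so an eigenvector is (1, 3).
General solution: c_1e^(-5t)(1,2) + c_2e^(-t)(1,3).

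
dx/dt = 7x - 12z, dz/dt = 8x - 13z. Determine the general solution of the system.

Coefficient matrix A = [[7, -12], [8, -13]].
Characteristic polynomial det(A - λI) = λ^2 + 6λ + 5 = 0.
Eigenvalues λ = -5, -1.
For λ=-5: (A-λI) row 1 is [12, -12], so an eigenvector is (1, 1).
For λ=-1: (A-λI) row 1 is [8, -12], so an eigenvector is (-3, -2).
General solution: K_1e^(-5t)(1,1) + K_2e^(-t)(-3,-2).

x(t) = K_1e^(-5t) - 3K_2e^(-t), z(t) = K_1e^(-5t) - 2K_2e^(-t)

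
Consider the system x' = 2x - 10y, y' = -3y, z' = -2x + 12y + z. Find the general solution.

x(t) = K_1e^(2t) + 2K_3e^(-3t), y(t) = K_3e^(-3t), z(t) = -2K_1e^(2t) + K_2e^(t) - 2K_3e^(-3t)

Coefficient matrix A = [[2, -10, 0], [0, -3, 0], [-2, 12, 1]].
det(A - λI) = 0 gives eigenvalues λ = 2, 1, -3.
For λ=2: eigenvector (1,0,-2).
For λ=1: eigenvector (0,0,1).
For λ=-3: eigenvector (2,1,-2).
General solution: K_1e^(2t)(1,0,-2) + K_2e^(t)(0,0,1) + K_3e^(-3t)(2,1,-2).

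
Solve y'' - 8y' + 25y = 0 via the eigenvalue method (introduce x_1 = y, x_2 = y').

y(t) = C_1e^(4t)cos(3t) + C_2e^(4t)sin(3t)

Let x_1 = y, x_2 = y'. Then x_1' = x_2 and x_2' = -25x_1 + 8x_2.
A = [[0,1],[-25,8]]; det(A-λI) = λ^2 - 8λ + 25.
Eigenvalues λ = 4 ± 3i.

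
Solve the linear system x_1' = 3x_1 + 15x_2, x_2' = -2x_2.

x_1(t) = K_1e^(3t) + 3K_2e^(-2t), x_2(t) = -K_2e^(-2t)

Coefficient matrix A = [[3, 15], [0, -2]].
Characteristic polynomial det(A - λI) = λ^2 - λ - 6 = 0.
Eigenvalues λ = 3, -2.
For λ=3: (A-λI) row 1 is [0, 15], so an eigenvector is (1, 0).
For λ=-2: (A-λI) row 1 is [5, 15], so an eigenvector is (3, -1).
General solution: K_1e^(3t)(1,0) + K_2e^(-2t)(3,-1).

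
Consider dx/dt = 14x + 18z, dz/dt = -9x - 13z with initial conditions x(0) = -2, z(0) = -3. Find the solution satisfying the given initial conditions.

Coefficient matrix A = [[14, 18], [-9, -13]].
Characteristic polynomial det(A - λI) = λ^2 - λ - 20 = 0.
Eigenvalues λ = -4, 5.
For λ=-4: (A-λI) row 1 is [18, 18], so an eigenvector is (-1, 1).
For λ=5: (A-λI) row 1 is [9, 18], so an eigenvector is (2, -1).
General solution: c_1e^(-4t)(-1,1) + c_2e^(5t)(2,-1).
Applying x(0)=-2, z(0)=-3 gives c_1=-8, c_2=-5.

x(t) = -10e^(5t) + 8e^(-4t), z(t) = 5e^(5t) - 8e^(-4t)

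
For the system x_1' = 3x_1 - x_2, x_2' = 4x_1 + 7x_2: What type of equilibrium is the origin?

A = [[3,-1],[4,7]]; det(A-λI) = λ^2 - 10λ + 25.
repeated λ = 5 with a single eigenvector.

unstable improper node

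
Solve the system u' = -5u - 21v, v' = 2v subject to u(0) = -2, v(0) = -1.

Coefficient matrix A = [[-5, -21], [0, 2]].
Characteristic polynomial det(A - λI) = λ^2 + 3λ - 10 = 0.
Eigenvalues λ = 2, -5.
For λ=2: (A-λI) row 1 is [-7, -21], so an eigenvector is (3, -1).
For λ=-5: (A-λI) row 1 is [0, -21], so an eigenvector is (-1, 0).
General solution: c_1e^(2t)(3,-1) + c_2e^(-5t)(-1,0).
Applying u(0)=-2, v(0)=-1 gives c_1=1, c_2=5.

u(t) = 3e^(2t) - 5e^(-5t), v(t) = -e^(2t)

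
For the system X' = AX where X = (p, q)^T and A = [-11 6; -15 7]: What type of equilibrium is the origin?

stable spiral

A = [[-11,6],[-15,7]]; det(A-λI) = λ^2 + 4λ + 13.
λ = -2 ± 3i: negative real part.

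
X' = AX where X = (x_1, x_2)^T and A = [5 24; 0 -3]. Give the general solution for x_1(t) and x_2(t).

Coefficient matrix A = [[5, 24], [0, -3]].
Characteristic polynomial det(A - λI) = λ^2 - 2λ - 15 = 0.
Eigenvalues λ = -3, 5.
For λ=-3: (A-λI) row 1 is [8, 24], so an eigenvector is (3, -1).
For λ=5: (A-λI) row 1 is [0, 24], so an eigenvector is (1, 0).
General solution: C_1e^(-3t)(3,-1) + C_2e^(5t)(1,0).

x_1(t) = 3C_1e^(-3t) + C_2e^(5t), x_2(t) = -C_1e^(-3t)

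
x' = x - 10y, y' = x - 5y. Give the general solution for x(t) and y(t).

x(t) = -3c_1e^(-2t)sin(t) - c_1e^(-2t)cos(t) - c_2e^(-2t)sin(t) + 3c_2e^(-2t)cos(t), y(t) = -c_1e^(-2t)sin(t) + c_2e^(-2t)cos(t)

Coefficient matrix A = [[1, -10], [1, -5]].
Characteristic polynomial det(A - λI) = λ^2 + 4λ + 5 = 0.
Eigenvalues λ = -2 ± i (complex conjugate pair).
For λ=-2+i: an eigenvector is (-1,0) - i(-3,-1) = (-1 + 3i, 0 + i).
A real fundamental pair from Re and Im of e^((-2+i)t)v: X_1 = e^(-2t)(cos(t)·(-1,0) + sin(t)·(-3,-1)), X_2 = e^(-2t)(sin(t)·(-1,0) - cos(t)·(-3,-1)).
General solution: c_1X_1 + c_2X_2.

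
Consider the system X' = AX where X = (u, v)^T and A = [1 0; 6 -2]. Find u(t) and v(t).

u(t) = c_1e^(t), v(t) = 2c_1e^(t) - c_2e^(-2t)

Coefficient matrix A = [[1, 0], [6, -2]].
Characteristic polynomial det(A - λI) = λ^2 + λ - 2 = 0.
Eigenvalues λ = 1, -2.
For λ=1: (A-λI) row 2 is [6, -3], so an eigenvector is (1, 2).
For λ=-2: (A-λI) row 1 is [3, 0], so an eigenvector is (0, -1).
General solution: c_1e^(t)(1,2) + c_2e^(-2t)(0,-1).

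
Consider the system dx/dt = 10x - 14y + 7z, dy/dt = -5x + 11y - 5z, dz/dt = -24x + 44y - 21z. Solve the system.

x(t) = -K_1e^(-4t) + K_3e^(3t), y(t) = K_1e^(-4t) + K_2e^(t), z(t) = 4K_1e^(-4t) + 2K_2e^(t) - K_3e^(3t)

Coefficient matrix A = [[10, -14, 7], [-5, 11, -5], [-24, 44, -21]].
det(A - λI) = 0 gives eigenvalues λ = -4, 1, 3.
For λ=-4: eigenvector (-1,1,4).
For λ=1: eigenvector (0,1,2).
For λ=3: eigenvector (1,0,-1).
General solution: K_1e^(-4t)(-1,1,4) + K_2e^(t)(0,1,2) + K_3e^(3t)(1,0,-1).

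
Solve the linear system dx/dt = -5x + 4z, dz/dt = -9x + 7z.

Coefficient matrix A = [[-5, 4], [-9, 7]].
Characteristic polynomial det(A - λI) = λ^2 - 2λ + 1 = 0.
Single eigenvalue λ = 1 with algebraic multiplicity 2.
Eigenvector v = (-2,-3); generalized eigenvector w with (A-λI)w=v is (1,1).
General solution: e^(t)[K_1·v + K_2·(t·v + w)].

x(t) = -2K_1e^(t) - 2K_2te^(t) + K_2e^(t), z(t) = -3K_1e^(t) - 3K_2te^(t) + K_2e^(t)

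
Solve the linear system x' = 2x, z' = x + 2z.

Coefficient matrix A = [[2, 0], [1, 2]].
Characteristic polynomial det(A - λI) = λ^2 - 4λ + 4 = 0.
Single eigenvalue λ = 2 with algebraic multiplicity 2.
Eigenvector v = (0,-1); generalized eigenvector w with (A-λI)w=v is (-1,1).
General solution: e^(2t)[K_1·v + K_2·(t·v + w)].

x(t) = -K_2e^(2t), z(t) = -K_1e^(2t) - K_2te^(2t) + K_2e^(2t)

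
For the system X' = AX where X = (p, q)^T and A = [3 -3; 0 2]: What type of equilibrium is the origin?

A = [[3,-3],[0,2]]; det(A-λI) = λ^2 - 5λ + 6.
λ = 3, 2: both positive.

unstable node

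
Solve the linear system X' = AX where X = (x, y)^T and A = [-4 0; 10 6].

Coefficient matrix A = [[-4, 0], [10, 6]].
Characteristic polynomial det(A - λI) = λ^2 - 2λ - 24 = 0.
Eigenvalues λ = 6, -4.
For λ=6: (A-λI) row 1 is [-10, 0], so an eigenvector is (0, 1).
For λ=-4: (A-λI) row 2 is [10, 10], so an eigenvector is (1, -1).
General solution: c_1e^(6t)(0,1) + c_2e^(-4t)(1,-1).

x(t) = c_2e^(-4t), y(t) = c_1e^(6t) - c_2e^(-4t)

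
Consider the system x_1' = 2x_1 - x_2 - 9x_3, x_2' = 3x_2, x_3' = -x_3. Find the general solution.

x_1(t) = K_1e^(2t) + 3K_2e^(-t) - K_3e^(3t), x_2(t) = K_3e^(3t), x_3(t) = K_2e^(-t)

Coefficient matrix A = [[2, -1, -9], [0, 3, 0], [0, 0, -1]].
det(A - λI) = 0 gives eigenvalues λ = 2, -1, 3.
For λ=2: eigenvector (1,0,0).
For λ=-1: eigenvector (3,0,1).
For λ=3: eigenvector (-1,1,0).
General solution: K_1e^(2t)(1,0,0) + K_2e^(-t)(3,0,1) + K_3e^(3t)(-1,1,0).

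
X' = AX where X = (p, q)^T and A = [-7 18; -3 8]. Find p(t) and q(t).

p(t) = 2K_1e^(2t) - 3K_2e^(-t), q(t) = K_1e^(2t) - K_2e^(-t)

Coefficient matrix A = [[-7, 18], [-3, 8]].
Characteristic polynomial det(A - λI) = λ^2 - λ - 2 = 0.
Eigenvalues λ = 2, -1.
For λ=2: (A-λI) row 1 is [-9, 18], so an eigenvector is (2, 1).
For λ=-1: (A-λI) row 1 is [-6, 18], so an eigenvector is (-3, -1).
General solution: K_1e^(2t)(2,1) + K_2e^(-t)(-3,-1).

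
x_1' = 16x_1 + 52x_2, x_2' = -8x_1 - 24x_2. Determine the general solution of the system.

Coefficient matrix A = [[16, 52], [-8, -24]].
Characteristic polynomial det(A - λI) = λ^2 + 8λ + 32 = 0.
Eigenvalues λ = -4 ± 4i (complex conjugate pair).
For λ=-4+4i: an eigenvector is (-2,1) - i(3,-1) = (-2 - 3i, 1 + i).
A real fundamental pair from Re and Im of e^((-4+4i)t)v: X_1 = e^(-4t)(cos(4t)·(-2,1) + sin(4t)·(3,-1)), X_2 = e^(-4t)(sin(4t)·(-2,1) - cos(4t)·(3,-1)).
General solution: C_1X_1 + C_2X_2.

x_1(t) = 3C_1e^(-4t)sin(4t) - 2C_1e^(-4t)cos(4t) - 2C_2e^(-4t)sin(4t) - 3C_2e^(-4t)cos(4t), x_2(t) = -C_1e^(-4t)sin(4t) + C_1e^(-4t)cos(4t) + C_2e^(-4t)sin(4t) + C_2e^(-4t)cos(4t)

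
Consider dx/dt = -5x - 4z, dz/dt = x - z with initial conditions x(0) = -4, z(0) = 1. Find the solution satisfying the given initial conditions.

x(t) = 4te^(-3t) - 4e^(-3t), z(t) = -2te^(-3t) + e^(-3t)

Coefficient matrix A = [[-5, -4], [1, -1]].
Characteristic polynomial det(A - λI) = λ^2 + 6λ + 9 = 0.
Single eigenvalue λ = -3 with algebraic multiplicity 2.
Eigenvector v = (-2,1); generalized eigenvector w with (A-λI)w=v is (1,0).
General solution: e^(-3t)[K_1·v + K_2·(t·v + w)].
Applying x(0)=-4, z(0)=1 gives K_1=1, K_2=-2.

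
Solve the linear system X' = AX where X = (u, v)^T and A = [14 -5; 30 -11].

Coefficient matrix A = [[14, -5], [30, -11]].
Characteristic polynomial det(A - λI) = λ^2 - 3λ - 4 = 0.
Eigenvalues λ = -1, 4.
For λ=-1: (A-λI) row 1 is [15, -5], so an eigenvector is (1, 3).
For λ=4: (A-λI) row 1 is [10, -5], so an eigenvector is (-1, -2).
General solution: C_1e^(-t)(1,3) + C_2e^(4t)(-1,-2).

u(t) = C_1e^(-t) - C_2e^(4t), v(t) = 3C_1e^(-t) - 2C_2e^(4t)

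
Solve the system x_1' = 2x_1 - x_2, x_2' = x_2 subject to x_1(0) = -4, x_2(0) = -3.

x_1(t) = -e^(2t) - 3e^(t), x_2(t) = -3e^(t)

Coefficient matrix A = [[2, -1], [0, 1]].
Characteristic polynomial det(A - λI) = λ^2 - 3λ + 2 = 0.
Eigenvalues λ = 1, 2.
For λ=1: (A-λI) row 1 is [1, -1], so an eigenvector is (-1, -1).
For λ=2: (A-λI) row 1 is [0, -1], so an eigenvector is (1, 0).
General solution: C_1e^(t)(-1,-1) + C_2e^(2t)(1,0).
Applying x_1(0)=-4, x_2(0)=-3 gives C_1=3, C_2=-1.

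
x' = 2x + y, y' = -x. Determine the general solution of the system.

Coefficient matrix A = [[2, 1], [-1, 0]].
Characteristic polynomial det(A - λI) = λ^2 - 2λ + 1 = 0.
Single eigenvalue λ = 1 with algebraic multiplicity 2.
Eigenvector v = (1,-1); generalized eigenvector w with (A-λI)w=v is (3,-2).
General solution: e^(t)[K_1·v + K_2·(t·v + w)].

x(t) = K_1e^(t) + K_2te^(t) + 3K_2e^(t), y(t) = -K_1e^(t) - K_2te^(t) - 2K_2e^(t)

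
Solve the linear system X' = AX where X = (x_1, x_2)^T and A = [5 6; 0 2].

x_1(t) = -2C_1e^(2t) + C_2e^(5t), x_2(t) = C_1e^(2t)

Coefficient matrix A = [[5, 6], [0, 2]].
Characteristic polynomial det(A - λI) = λ^2 - 7λ + 10 = 0.
Eigenvalues λ = 2, 5.
For λ=2: (A-λI) row 1 is [3, 6], so an eigenvector is (-2, 1).
For λ=5: (A-λI) row 1 is [0, 6], so an eigenvector is (1, 0).
General solution: C_1e^(2t)(-2,1) + C_2e^(5t)(1,0).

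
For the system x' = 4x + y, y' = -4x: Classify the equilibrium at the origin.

A = [[4,1],[-4,0]]; det(A-λI) = λ^2 - 4λ + 4.
repeated λ = 2 with a single eigenvector.

unstable improper node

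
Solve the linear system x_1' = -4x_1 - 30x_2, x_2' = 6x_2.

Coefficient matrix A = [[-4, -30], [0, 6]].
Characteristic polynomial det(A - λI) = λ^2 - 2λ - 24 = 0.
Eigenvalues λ = 6, -4.
For λ=6: (A-λI) row 1 is [-10, -30], so an eigenvector is (-3, 1).
For λ=-4: (A-λI) row 1 is [0, -30], so an eigenvector is (-1, 0).
General solution: c_1e^(6t)(-3,1) + c_2e^(-4t)(-1,0).

x_1(t) = -3c_1e^(6t) - c_2e^(-4t), x_2(t) = c_1e^(6t)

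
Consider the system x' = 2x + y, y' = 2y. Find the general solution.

x(t) = -c_1e^(2t) - c_2te^(2t) + 2c_2e^(2t), y(t) = -c_2e^(2t)

Coefficient matrix A = [[2, 1], [0, 2]].
Characteristic polynomial det(A - λI) = λ^2 - 4λ + 4 = 0.
Single eigenvalue λ = 2 with algebraic multiplicity 2.
Eigenvector v = (-1,0); generalized eigenvector w with (A-λI)w=v is (2,-1).
General solution: e^(2t)[c_1·v + c_2·(t·v + w)].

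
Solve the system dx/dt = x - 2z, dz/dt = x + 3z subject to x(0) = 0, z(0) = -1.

x(t) = 2e^(2t)sin(t), z(t) = -e^(2t)sin(t) - e^(2t)cos(t)

Coefficient matrix A = [[1, -2], [1, 3]].
Characteristic polynomial det(A - λI) = λ^2 - 4λ + 5 = 0.
Eigenvalues λ = 2 ± i (complex conjugate pair).
For λ=2+i: an eigenvector is (-1,1) - i(-1,0) = (-1 + i, 1).
A real fundamental pair from Re and Im of e^((2+i)t)v: X_1 = e^(2t)(cos(t)·(-1,1) + sin(t)·(-1,0)), X_2 = e^(2t)(sin(t)·(-1,1) - cos(t)·(-1,0)).
General solution: C_1X_1 + C_2X_2.
Applying x(0)=0, z(0)=-1 gives C_1=-1, C_2=-1.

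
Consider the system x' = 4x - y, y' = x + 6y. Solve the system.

Coefficient matrix A = [[4, -1], [1, 6]].
Characteristic polynomial det(A - λI) = λ^2 - 10λ + 25 = 0.
Single eigenvalue λ = 5 with algebraic multiplicity 2.
Eigenvector v = (-1,1); generalized eigenvector w with (A-λI)w=v is (2,-1).
General solution: e^(5t)[K_1·v + K_2·(t·v + w)].

x(t) = -K_1e^(5t) - K_2te^(5t) + 2K_2e^(5t), y(t) = K_1e^(5t) + K_2te^(5t) - K_2e^(5t)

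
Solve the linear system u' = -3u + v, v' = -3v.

u(t) = C_1e^(-3t) + C_2te^(-3t) - 3C_2e^(-3t), v(t) = C_2e^(-3t)

Coefficient matrix A = [[-3, 1], [0, -3]].
Characteristic polynomial det(A - λI) = λ^2 + 6λ + 9 = 0.
Single eigenvalue λ = -3 with algebraic multiplicity 2.
Eigenvector v = (1,0); generalized eigenvector w with (A-λI)w=v is (-3,1).
General solution: e^(-3t)[C_1·v + C_2·(t·v + w)].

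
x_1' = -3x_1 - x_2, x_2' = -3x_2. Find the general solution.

x_1(t) = c_1e^(-3t) + c_2te^(-3t) + 2c_2e^(-3t), x_2(t) = -c_2e^(-3t)

Coefficient matrix A = [[-3, -1], [0, -3]].
Characteristic polynomial det(A - λI) = λ^2 + 6λ + 9 = 0.
Single eigenvalue λ = -3 with algebraic multiplicity 2.
Eigenvector v = (1,0); generalized eigenvector w with (A-λI)w=v is (2,-1).
General solution: e^(-3t)[c_1·v + c_2·(t·v + w)].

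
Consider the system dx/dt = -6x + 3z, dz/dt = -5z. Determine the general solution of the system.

Coefficient matrix A = [[-6, 3], [0, -5]].
Characteristic polynomial det(A - λI) = λ^2 + 11λ + 30 = 0.
Eigenvalues λ = -5, -6.
For λ=-5: (A-λI) row 1 is [-1, 3], so an eigenvector is (-3, -1).
For λ=-6: (A-λI) row 1 is [0, 3], so an eigenvector is (-1, 0).
General solution: K_1e^(-5t)(-3,-1) + K_2e^(-6t)(-1,0).

x(t) = -3K_1e^(-5t) - K_2e^(-6t), z(t) = -K_1e^(-5t)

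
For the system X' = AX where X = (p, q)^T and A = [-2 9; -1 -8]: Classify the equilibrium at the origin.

stable improper node

A = [[-2,9],[-1,-8]]; det(A-λI) = λ^2 + 10λ + 25.
repeated λ = -5 with a single eigenvector.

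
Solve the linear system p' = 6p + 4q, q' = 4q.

Coefficient matrix A = [[6, 4], [0, 4]].
Characteristic polynomial det(A - λI) = λ^2 - 10λ + 24 = 0.
Eigenvalues λ = 6, 4.
For λ=6: (A-λI) row 1 is [0, 4], so an eigenvector is (-1, 0).
For λ=4: (A-λI) row 1 is [2, 4], so an eigenvector is (-2, 1).
General solution: K_1e^(6t)(-1,0) + K_2e^(4t)(-2,1).

p(t) = -K_1e^(6t) - 2K_2e^(4t), q(t) = K_2e^(4t)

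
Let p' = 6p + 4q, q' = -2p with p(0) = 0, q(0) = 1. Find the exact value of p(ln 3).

A = [[6,4],[-2,0]]; eigenvalues λ = 4, 2.
Eigenvectors: (2,-1) for λ=4, (1,-1) for λ=2.
From the initial condition, c_1 = 1, c_2 = -2.
p(ln 3) = (1)(3^4)(2) + (-2)(3^2)(1) = 144.

144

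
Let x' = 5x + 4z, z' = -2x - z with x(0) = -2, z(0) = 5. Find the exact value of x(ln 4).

A = [[5,4],[-2,-1]]; eigenvalues λ = 1, 3.
Eigenvectors: (-1,1) for λ=1, (2,-1) for λ=3.
From the initial condition, c_1 = 8, c_2 = 3.
x(ln 4) = (8)(4^1)(-1) + (3)(4^3)(2) = 352.

352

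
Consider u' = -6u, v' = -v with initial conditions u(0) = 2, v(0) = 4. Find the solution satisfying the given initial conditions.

Coefficient matrix A = [[-6, 0], [0, -1]].
Characteristic polynomial det(A - λI) = λ^2 + 7λ + 6 = 0.
Eigenvalues λ = -1, -6.
For λ=-1: (A-λI) row 1 is [-5, 0], so an eigenvector is (0, 1).
For λ=-6: (A-λI) row 2 is [0, 5], so an eigenvector is (-1, 0).
General solution: K_1e^(-t)(0,1) + K_2e^(-6t)(-1,0).
Applying u(0)=2, v(0)=4 gives K_1=4, K_2=-2.

u(t) = 2e^(-6t), v(t) = 4e^(-t)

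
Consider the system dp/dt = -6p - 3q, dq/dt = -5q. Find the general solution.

p(t) = -K_1e^(-6t) + 3K_2e^(-5t), q(t) = -K_2e^(-5t)

Coefficient matrix A = [[-6, -3], [0, -5]].
Characteristic polynomial det(A - λI) = λ^2 + 11λ + 30 = 0.
Eigenvalues λ = -6, -5.
For λ=-6: (A-λI) row 1 is [0, -3], so an eigenvector is (-1, 0).
For λ=-5: (A-λI) row 1 is [-1, -3], so an eigenvector is (3, -1).
General solution: K_1e^(-6t)(-1,0) + K_2e^(-5t)(3,-1).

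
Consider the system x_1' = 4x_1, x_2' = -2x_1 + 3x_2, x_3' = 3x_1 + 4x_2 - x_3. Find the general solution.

x_1(t) = K_1e^(4t), x_2(t) = -2K_1e^(4t) + K_2e^(3t), x_3(t) = -K_1e^(4t) + K_2e^(3t) + K_3e^(-t)

Coefficient matrix A = [[4, 0, 0], [-2, 3, 0], [3, 4, -1]].
det(A - λI) = 0 gives eigenvalues λ = 4, 3, -1.
For λ=4: eigenvector (1,-2,-1).
For λ=3: eigenvector (0,1,1).
For λ=-1: eigenvector (0,0,1).
General solution: K_1e^(4t)(1,-2,-1) + K_2e^(3t)(0,1,1) + K_3e^(-t)(0,0,1).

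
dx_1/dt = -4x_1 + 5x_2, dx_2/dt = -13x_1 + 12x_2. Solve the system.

x_1(t) = 2c_1e^(4t)sin(t) + c_1e^(4t)cos(t) + c_2e^(4t)sin(t) - 2c_2e^(4t)cos(t), x_2(t) = 3c_1e^(4t)sin(t) + 2c_1e^(4t)cos(t) + 2c_2e^(4t)sin(t) - 3c_2e^(4t)cos(t)

Coefficient matrix A = [[-4, 5], [-13, 12]].
Characteristic polynomial det(A - λI) = λ^2 - 8λ + 17 = 0.
Eigenvalues λ = 4 ± i (complex conjugate pair).
For λ=4+i: an eigenvector is (1,2) - i(2,3) = (1 - 2i, 2 - 3i).
A real fundamental pair from Re and Im of e^((4+i)t)v: X_1 = e^(4t)(cos(t)·(1,2) + sin(t)·(2,3)), X_2 = e^(4t)(sin(t)·(1,2) - cos(t)·(2,3)).
General solution: c_1X_1 + c_2X_2.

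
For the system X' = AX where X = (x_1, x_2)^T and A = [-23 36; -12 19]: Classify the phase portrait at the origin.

A = [[-23,36],[-12,19]]; det(A-λI) = λ^2 + 4λ - 5.
λ = -5, 1: opposite signs.

saddle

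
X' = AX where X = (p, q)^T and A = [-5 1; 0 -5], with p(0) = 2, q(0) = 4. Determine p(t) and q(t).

p(t) = 4te^(-5t) + 2e^(-5t), q(t) = 4e^(-5t)

Coefficient matrix A = [[-5, 1], [0, -5]].
Characteristic polynomial det(A - λI) = λ^2 + 10λ + 25 = 0.
Single eigenvalue λ = -5 with algebraic multiplicity 2.
Eigenvector v = (-1,0); generalized eigenvector w with (A-λI)w=v is (3,-1).
General solution: e^(-5t)[K_1·v + K_2·(t·v + w)].
Applying p(0)=2, q(0)=4 gives K_1=-14, K_2=-4.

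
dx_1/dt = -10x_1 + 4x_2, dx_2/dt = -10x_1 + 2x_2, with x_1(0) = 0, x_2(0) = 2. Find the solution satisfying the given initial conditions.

x_1(t) = 4e^(-4t)sin(2t), x_2(t) = 6e^(-4t)sin(2t) + 2e^(-4t)cos(2t)

Coefficient matrix A = [[-10, 4], [-10, 2]].
Characteristic polynomial det(A - λI) = λ^2 + 8λ + 20 = 0.
Eigenvalues λ = -4 ± 2i (complex conjugate pair).
For λ=-4+2i: an eigenvector is (-1,-1) - i(1,2) = (-1 - i, -1 - 2i).
A real fundamental pair from Re and Im of e^((-4+2i)t)v: X_1 = e^(-4t)(cos(2t)·(-1,-1) + sin(2t)·(1,2)), X_2 = e^(-4t)(sin(2t)·(-1,-1) - cos(2t)·(1,2)).
General solution: K_1X_1 + K_2X_2.
Applying x_1(0)=0, x_2(0)=2 gives K_1=2, K_2=-2.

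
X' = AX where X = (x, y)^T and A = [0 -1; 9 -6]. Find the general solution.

x(t) = c_1e^(-3t) + c_2te^(-3t) + c_2e^(-3t), y(t) = 3c_1e^(-3t) + 3c_2te^(-3t) + 2c_2e^(-3t)

Coefficient matrix A = [[0, -1], [9, -6]].
Characteristic polynomial det(A - λI) = λ^2 + 6λ + 9 = 0.
Single eigenvalue λ = -3 with algebraic multiplicity 2.
Eigenvector v = (1,3); generalized eigenvector w with (A-λI)w=v is (1,2).
General solution: e^(-3t)[c_1·v + c_2·(t·v + w)].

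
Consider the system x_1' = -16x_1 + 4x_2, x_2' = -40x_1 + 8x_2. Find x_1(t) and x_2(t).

x_1(t) = -C_1e^(-4t)sin(4t) + C_2e^(-4t)cos(4t), x_2(t) = -3C_1e^(-4t)sin(4t) - C_1e^(-4t)cos(4t) - C_2e^(-4t)sin(4t) + 3C_2e^(-4t)cos(4t)

Coefficient matrix A = [[-16, 4], [-40, 8]].
Characteristic polynomial det(A - λI) = λ^2 + 8λ + 32 = 0.
Eigenvalues λ = -4 ± 4i (complex conjugate pair).
For λ=-4+4i: an eigenvector is (0,-1) - i(-1,-3) = (0 + i, -1 + 3i).
A real fundamental pair from Re and Im of e^((-4+4i)t)v: X_1 = e^(-4t)(cos(4t)·(0,-1) + sin(4t)·(-1,-3)), X_2 = e^(-4t)(sin(4t)·(0,-1) - cos(4t)·(-1,-3)).
General solution: C_1X_1 + C_2X_2.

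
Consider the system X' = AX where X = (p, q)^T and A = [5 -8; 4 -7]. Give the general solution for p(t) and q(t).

p(t) = -2c_1e^(t) - c_2e^(-3t), q(t) = -c_1e^(t) - c_2e^(-3t)

Coefficient matrix A = [[5, -8], [4, -7]].
Characteristic polynomial det(A - λI) = λ^2 + 2λ - 3 = 0.
Eigenvalues λ = 1, -3.
For λ=1: (A-λI) row 1 is [4, -8], so an eigenvector is (-2, -1).
For λ=-3: (A-λI) row 1 is [8, -8], so an eigenvector is (-1, -1).
General solution: c_1e^(t)(-2,-1) + c_2e^(-3t)(-1,-1).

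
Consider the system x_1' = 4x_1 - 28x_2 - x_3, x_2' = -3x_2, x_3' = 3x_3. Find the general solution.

Coefficient matrix A = [[4, -28, -1], [0, -3, 0], [0, 0, 3]].
det(A - λI) = 0 gives eigenvalues λ = 4, -3, 3.
For λ=4: eigenvector (1,0,0).
For λ=-3: eigenvector (4,1,0).
For λ=3: eigenvector (1,0,1).
General solution: C_1e^(4t)(1,0,0) + C_2e^(-3t)(4,1,0) + C_3e^(3t)(1,0,1).

x_1(t) = C_1e^(4t) + 4C_2e^(-3t) + C_3e^(3t), x_2(t) = C_2e^(-3t), x_3(t) = C_3e^(3t)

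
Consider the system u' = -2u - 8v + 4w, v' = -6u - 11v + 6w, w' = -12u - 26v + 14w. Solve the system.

Coefficient matrix A = [[-2, -8, 4], [-6, -11, 6], [-12, -26, 14]].
det(A - λI) = 0 gives eigenvalues λ = -2, 1, 2.
For λ=-2: eigenvector (1,2,4).
For λ=1: eigenvector (0,1,2).
For λ=2: eigenvector (1,0,1).
General solution: C_1e^(-2t)(1,2,4) + C_2e^(t)(0,1,2) + C_3e^(2t)(1,0,1).

u(t) = C_1e^(-2t) + C_3e^(2t), v(t) = 2C_1e^(-2t) + C_2e^(t), w(t) = 4C_1e^(-2t) + 2C_2e^(t) + C_3e^(2t)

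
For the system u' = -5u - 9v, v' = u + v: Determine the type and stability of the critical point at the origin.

stable improper node

A = [[-5,-9],[1,1]]; det(A-λI) = λ^2 + 4λ + 4.
repeated λ = -2 with a single eigenvector.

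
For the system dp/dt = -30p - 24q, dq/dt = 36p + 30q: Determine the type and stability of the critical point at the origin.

A = [[-30,-24],[36,30]]; det(A-λI) = λ^2 - 36.
λ = -6, 6: opposite signs.

saddle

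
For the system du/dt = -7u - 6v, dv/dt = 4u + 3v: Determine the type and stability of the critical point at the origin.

stable node

A = [[-7,-6],[4,3]]; det(A-λI) = λ^2 + 4λ + 3.
λ = -3, -1: both negative.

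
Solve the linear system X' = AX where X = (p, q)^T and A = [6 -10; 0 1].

Coefficient matrix A = [[6, -10], [0, 1]].
Characteristic polynomial det(A - λI) = λ^2 - 7λ + 6 = 0.
Eigenvalues λ = 1, 6.
For λ=1: (A-λI) row 1 is [5, -10], so an eigenvector is (2, 1).
For λ=6: (A-λI) row 1 is [0, -10], so an eigenvector is (-1, 0).
General solution: C_1e^(t)(2,1) + C_2e^(6t)(-1,0).

p(t) = 2C_1e^(t) - C_2e^(6t), q(t) = C_1e^(t)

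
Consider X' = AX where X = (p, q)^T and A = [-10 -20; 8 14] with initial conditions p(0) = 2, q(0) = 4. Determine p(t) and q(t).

Coefficient matrix A = [[-10, -20], [8, 14]].
Characteristic polynomial det(A - λI) = λ^2 - 4λ + 20 = 0.
Eigenvalues λ = 2 ± 4i (complex conjugate pair).
For λ=2+4i: an eigenvector is (-2,1) - i(1,-1) = (-2 - i, 1 + i).
A real fundamental pair from Re and Im of e^((2+4i)t)v: X_1 = e^(2t)(cos(4t)·(-2,1) + sin(4t)·(1,-1)), X_2 = e^(2t)(sin(4t)·(-2,1) - cos(4t)·(1,-1)).
General solution: K_1X_1 + K_2X_2.
Applying p(0)=2, q(0)=4 gives K_1=-6, K_2=10.

p(t) = -26e^(2t)sin(4t) + 2e^(2t)cos(4t), q(t) = 16e^(2t)sin(4t) + 4e^(2t)cos(4t)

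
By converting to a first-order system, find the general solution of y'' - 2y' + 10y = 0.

Let x_1 = y, x_2 = y'. Then x_1' = x_2 and x_2' = -10x_1 + 2x_2.
A = [[0,1],[-10,2]]; det(A-λI) = λ^2 - 2λ + 10.
Eigenvalues λ = 1 ± 3i.

y(t) = C_1e^(t)cos(3t) + C_2e^(t)sin(3t)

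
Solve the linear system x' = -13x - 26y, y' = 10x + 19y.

x(t) = 3K_1e^(3t)sin(2t) - 2K_1e^(3t)cos(2t) - 2K_2e^(3t)sin(2t) - 3K_2e^(3t)cos(2t), y(t) = -2K_1e^(3t)sin(2t) + K_1e^(3t)cos(2t) + K_2e^(3t)sin(2t) + 2K_2e^(3t)cos(2t)

Coefficient matrix A = [[-13, -26], [10, 19]].
Characteristic polynomial det(A - λI) = λ^2 - 6λ + 13 = 0.
Eigenvalues λ = 3 ± 2i (complex conjugate pair).
For λ=3+2i: an eigenvector is (-2,1) - i(3,-2) = (-2 - 3i, 1 + 2i).
A real fundamental pair from Re and Im of e^((3+2i)t)v: X_1 = e^(3t)(cos(2t)·(-2,1) + sin(2t)·(3,-2)), X_2 = e^(3t)(sin(2t)·(-2,1) - cos(2t)·(3,-2)).
General solution: K_1X_1 + K_2X_2.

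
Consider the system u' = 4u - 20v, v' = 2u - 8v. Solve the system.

u(t) = K_1e^(-2t)sin(2t) - 3K_1e^(-2t)cos(2t) - 3K_2e^(-2t)sin(2t) - K_2e^(-2t)cos(2t), v(t) = -K_1e^(-2t)cos(2t) - K_2e^(-2t)sin(2t)

Coefficient matrix A = [[4, -20], [2, -8]].
Characteristic polynomial det(A - λI) = λ^2 + 4λ + 8 = 0.
Eigenvalues λ = -2 ± 2i (complex conjugate pair).
For λ=-2+2i: an eigenvector is (-3,-1) - i(1,0) = (-3 - i, -1).
A real fundamental pair from Re and Im of e^((-2+2i)t)v: X_1 = e^(-2t)(cos(2t)·(-3,-1) + sin(2t)·(1,0)), X_2 = e^(-2t)(sin(2t)·(-3,-1) - cos(2t)·(1,0)).
General solution: K_1X_1 + K_2X_2.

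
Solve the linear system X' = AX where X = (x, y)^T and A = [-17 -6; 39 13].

x(t) = c_1e^(-2t)sin(3t) + c_1e^(-2t)cos(3t) + c_2e^(-2t)sin(3t) - c_2e^(-2t)cos(3t), y(t) = -2c_1e^(-2t)sin(3t) - 3c_1e^(-2t)cos(3t) - 3c_2e^(-2t)sin(3t) + 2c_2e^(-2t)cos(3t)

Coefficient matrix A = [[-17, -6], [39, 13]].
Characteristic polynomial det(A - λI) = λ^2 + 4λ + 13 = 0.
Eigenvalues λ = -2 ± 3i (complex conjugate pair).
For λ=-2+3i: an eigenvector is (1,-3) - i(1,-2) = (1 - i, -3 + 2i).
A real fundamental pair from Re and Im of e^((-2+3i)t)v: X_1 = e^(-2t)(cos(3t)·(1,-3) + sin(3t)·(1,-2)), X_2 = e^(-2t)(sin(3t)·(1,-3) - cos(3t)·(1,-2)).
General solution: c_1X_1 + c_2X_2.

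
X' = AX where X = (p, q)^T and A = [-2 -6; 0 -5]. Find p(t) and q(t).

p(t) = -2c_1e^(-5t) - c_2e^(-2t), q(t) = -c_1e^(-5t)

Coefficient matrix A = [[-2, -6], [0, -5]].
Characteristic polynomial det(A - λI) = λ^2 + 7λ + 10 = 0.
Eigenvalues λ = -5, -2.
For λ=-5: (A-λI) row 1 is [3, -6], so an eigenvector is (-2, -1).
For λ=-2: (A-λI) row 1 is [0, -6], so an eigenvector is (-1, 0).
General solution: c_1e^(-5t)(-2,-1) + c_2e^(-2t)(-1,0).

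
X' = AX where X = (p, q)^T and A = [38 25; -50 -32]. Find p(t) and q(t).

Coefficient matrix A = [[38, 25], [-50, -32]].
Characteristic polynomial det(A - λI) = λ^2 - 6λ + 34 = 0.
Eigenvalues λ = 3 ± 5i (complex conjugate pair).
For λ=3+5i: an eigenvector is (-1,1) - i(-2,3) = (-1 + 2i, 1 - 3i).
A real fundamental pair from Re and Im of e^((3+5i)t)v: X_1 = e^(3t)(cos(5t)·(-1,1) + sin(5t)·(-2,3)), X_2 = e^(3t)(sin(5t)·(-1,1) - cos(5t)·(-2,3)).
General solution: c_1X_1 + c_2X_2.

p(t) = -2c_1e^(3t)sin(5t) - c_1e^(3t)cos(5t) - c_2e^(3t)sin(5t) + 2c_2e^(3t)cos(5t), q(t) = 3c_1e^(3t)sin(5t) + c_1e^(3t)cos(5t) + c_2e^(3t)sin(5t) - 3c_2e^(3t)cos(5t)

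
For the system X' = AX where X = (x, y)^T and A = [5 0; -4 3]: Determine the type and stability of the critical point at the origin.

A = [[5,0],[-4,3]]; det(A-λI) = λ^2 - 8λ + 15.
λ = 5, 3: both positive.

unstable node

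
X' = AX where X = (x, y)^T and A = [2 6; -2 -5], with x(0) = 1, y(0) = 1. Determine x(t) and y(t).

x(t) = 10e^(-t) - 9e^(-2t), y(t) = -5e^(-t) + 6e^(-2t)

Coefficient matrix A = [[2, 6], [-2, -5]].
Characteristic polynomial det(A - λI) = λ^2 + 3λ + 2 = 0.
Eigenvalues λ = -1, -2.
For λ=-1: (A-λI) row 1 is [3, 6], so an eigenvector is (-2, 1).
For λ=-2: (A-λI) row 1 is [4, 6], so an eigenvector is (-3, 2).
General solution: K_1e^(-t)(-2,1) + K_2e^(-2t)(-3,2).
Applying x(0)=1, y(0)=1 gives K_1=-5, K_2=3.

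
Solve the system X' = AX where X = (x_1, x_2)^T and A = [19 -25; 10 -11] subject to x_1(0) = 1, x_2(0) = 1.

Coefficient matrix A = [[19, -25], [10, -11]].
Characteristic polynomial det(A - λI) = λ^2 - 8λ + 41 = 0.
Eigenvalues λ = 4 ± 5i (complex conjugate pair).
For λ=4+5i: an eigenvector is (-1,-1) - i(2,1) = (-1 - 2i, -1 - i).
A real fundamental pair from Re and Im of e^((4+5i)t)v: X_1 = e^(4t)(cos(5t)·(-1,-1) + sin(5t)·(2,1)), X_2 = e^(4t)(sin(5t)·(-1,-1) - cos(5t)·(2,1)).
General solution: C_1X_1 + C_2X_2.
Applying x_1(0)=1, x_2(0)=1 gives C_1=-1, C_2=0.

x_1(t) = -2e^(4t)sin(5t) + e^(4t)cos(5t), x_2(t) = -e^(4t)sin(5t) + e^(4t)cos(5t)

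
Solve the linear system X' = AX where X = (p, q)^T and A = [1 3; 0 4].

p(t) = -C_1e^(4t) + C_2e^(t), q(t) = -C_1e^(4t)

Coefficient matrix A = [[1, 3], [0, 4]].
Characteristic polynomial det(A - λI) = λ^2 - 5λ + 4 = 0.
Eigenvalues λ = 4, 1.
For λ=4: (A-λI) row 1 is [-3, 3], so an eigenvector is (-1, -1).
For λ=1: (A-λI) row 1 is [0, 3], so an eigenvector is (1, 0).
General solution: C_1e^(4t)(-1,-1) + C_2e^(t)(1,0).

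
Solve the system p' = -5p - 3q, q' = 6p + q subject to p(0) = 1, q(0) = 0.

p(t) = -e^(-2t)sin(3t) + e^(-2t)cos(3t), q(t) = 2e^(-2t)sin(3t)

Coefficient matrix A = [[-5, -3], [6, 1]].
Characteristic polynomial det(A - λI) = λ^2 + 4λ + 13 = 0.
Eigenvalues λ = -2 ± 3i (complex conjugate pair).
For λ=-2+3i: an eigenvector is (1,-1) - i(0,1) = (1, -1 - i).
A real fundamental pair from Re and Im of e^((-2+3i)t)v: X_1 = e^(-2t)(cos(3t)·(1,-1) + sin(3t)·(0,1)), X_2 = e^(-2t)(sin(3t)·(1,-1) - cos(3t)·(0,1)).
General solution: K_1X_1 + K_2X_2.
Applying p(0)=1, q(0)=0 gives K_1=1, K_2=-1.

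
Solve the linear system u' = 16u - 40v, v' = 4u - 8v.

u(t) = C_1e^(4t)sin(4t) - 3C_1e^(4t)cos(4t) - 3C_2e^(4t)sin(4t) - C_2e^(4t)cos(4t), v(t) = -C_1e^(4t)cos(4t) - C_2e^(4t)sin(4t)

Coefficient matrix A = [[16, -40], [4, -8]].
Characteristic polynomial det(A - λI) = λ^2 - 8λ + 32 = 0.
Eigenvalues λ = 4 ± 4i (complex conjugate pair).
For λ=4+4i: an eigenvector is (-3,-1) - i(1,0) = (-3 - i, -1).
A real fundamental pair from Re and Im of e^((4+4i)t)v: X_1 = e^(4t)(cos(4t)·(-3,-1) + sin(4t)·(1,0)), X_2 = e^(4t)(sin(4t)·(-3,-1) - cos(4t)·(1,0)).
General solution: C_1X_1 + C_2X_2.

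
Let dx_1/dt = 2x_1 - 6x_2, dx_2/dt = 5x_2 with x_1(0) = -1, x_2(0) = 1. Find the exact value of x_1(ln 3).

A = [[2,-6],[0,5]]; eigenvalues λ = 5, 2.
Eigenvectors: (-2,1) for λ=5, (-1,0) for λ=2.
From the initial condition, c_1 = 1, c_2 = -1.
x_1(ln 3) = (1)(3^5)(-2) + (-1)(3^2)(-1) = -477.

-477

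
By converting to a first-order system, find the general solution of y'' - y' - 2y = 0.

Let x_1 = y, x_2 = y'. Then x_1' = x_2 and x_2' = 2x_1 + x_2.
A = [[0,1],[2,1]]; det(A-λI) = λ^2 - λ - 2.
Eigenvalues λ = -1, 2 with eigenvectors (1,-1), (1,2).

y(t) = K_1e^(-t) + K_2e^(2t)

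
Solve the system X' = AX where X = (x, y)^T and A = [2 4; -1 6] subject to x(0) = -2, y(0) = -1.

Coefficient matrix A = [[2, 4], [-1, 6]].
Characteristic polynomial det(A - λI) = λ^2 - 8λ + 16 = 0.
Single eigenvalue λ = 4 with algebraic multiplicity 2.
Eigenvector v = (-2,-1); generalized eigenvector w with (A-λI)w=v is (-3,-2).
General solution: e^(4t)[C_1·v + C_2·(t·v + w)].
Applying x(0)=-2, y(0)=-1 gives C_1=1, C_2=0.

x(t) = -2e^(4t), y(t) = -e^(4t)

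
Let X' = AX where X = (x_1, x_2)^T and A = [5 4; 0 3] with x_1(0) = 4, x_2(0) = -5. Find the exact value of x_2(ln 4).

-320

A = [[5,4],[0,3]]; eigenvalues λ = 5, 3.
Eigenvectors: (1,0) for λ=5, (-2,1) for λ=3.
From the initial condition, c_1 = -6, c_2 = -5.
x_2(ln 4) = (-6)(4^5)(0) + (-5)(4^3)(1) = -320.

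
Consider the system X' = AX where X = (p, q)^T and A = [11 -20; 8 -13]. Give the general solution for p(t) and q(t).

Coefficient matrix A = [[11, -20], [8, -13]].
Characteristic polynomial det(A - λI) = λ^2 + 2λ + 17 = 0.
Eigenvalues λ = -1 ± 4i (complex conjugate pair).
For λ=-1+4i: an eigenvector is (1,1) - i(-2,-1) = (1 + 2i, 1 + i).
A real fundamental pair from Re and Im of e^((-1+4i)t)v: X_1 = e^(-t)(cos(4t)·(1,1) + sin(4t)·(-2,-1)), X_2 = e^(-t)(sin(4t)·(1,1) - cos(4t)·(-2,-1)).
General solution: K_1X_1 + K_2X_2.

p(t) = -2K_1e^(-t)sin(4t) + K_1e^(-t)cos(4t) + K_2e^(-t)sin(4t) + 2K_2e^(-t)cos(4t), q(t) = -K_1e^(-t)sin(4t) + K_1e^(-t)cos(4t) + K_2e^(-t)sin(4t) + K_2e^(-t)cos(4t)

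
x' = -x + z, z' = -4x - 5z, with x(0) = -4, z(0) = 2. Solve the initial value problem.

Coefficient matrix A = [[-1, 1], [-4, -5]].
Characteristic polynomial det(A - λI) = λ^2 + 6λ + 9 = 0.
Single eigenvalue λ = -3 with algebraic multiplicity 2.
Eigenvector v = (1,-2); generalized eigenvector w with (A-λI)w=v is (2,-3).
General solution: e^(-3t)[C_1·v + C_2·(t·v + w)].
Applying x(0)=-4, z(0)=2 gives C_1=8, C_2=-6.

x(t) = -6te^(-3t) - 4e^(-3t), z(t) = 12te^(-3t) + 2e^(-3t)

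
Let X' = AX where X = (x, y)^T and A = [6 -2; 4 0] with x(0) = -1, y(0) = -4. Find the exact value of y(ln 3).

A = [[6,-2],[4,0]]; eigenvalues λ = 4, 2.
Eigenvectors: (-1,-1) for λ=4, (-1,-2) for λ=2.
From the initial condition, c_1 = -2, c_2 = 3.
y(ln 3) = (-2)(3^4)(-1) + (3)(3^2)(-2) = 108.

108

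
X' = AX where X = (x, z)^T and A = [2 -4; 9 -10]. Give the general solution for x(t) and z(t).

Coefficient matrix A = [[2, -4], [9, -10]].
Characteristic polynomial det(A - λI) = λ^2 + 8λ + 16 = 0.
Single eigenvalue λ = -4 with algebraic multiplicity 2.
Eigenvector v = (-2,-3); generalized eigenvector w with (A-λI)w=v is (-1,-1).
General solution: e^(-4t)[C_1·v + C_2·(t·v + w)].

x(t) = -2C_1e^(-4t) - 2C_2te^(-4t) - C_2e^(-4t), z(t) = -3C_1e^(-4t) - 3C_2te^(-4t) - C_2e^(-4t)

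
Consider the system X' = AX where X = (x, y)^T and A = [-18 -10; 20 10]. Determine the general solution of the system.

Coefficient matrix A = [[-18, -10], [20, 10]].
Characteristic polynomial det(A - λI) = λ^2 + 8λ + 20 = 0.
Eigenvalues λ = -4 ± 2i (complex conjugate pair).
For λ=-4+2i: an eigenvector is (-2,3) - i(-1,1) = (-2 + i, 3 - i).
A real fundamental pair from Re and Im of e^((-4+2i)t)v: X_1 = e^(-4t)(cos(2t)·(-2,3) + sin(2t)·(-1,1)), X_2 = e^(-4t)(sin(2t)·(-2,3) - cos(2t)·(-1,1)).
General solution: c_1X_1 + c_2X_2.

x(t) = -c_1e^(-4t)sin(2t) - 2c_1e^(-4t)cos(2t) - 2c_2e^(-4t)sin(2t) + c_2e^(-4t)cos(2t), y(t) = c_1e^(-4t)sin(2t) + 3c_1e^(-4t)cos(2t) + 3c_2e^(-4t)sin(2t) - c_2e^(-4t)cos(2t)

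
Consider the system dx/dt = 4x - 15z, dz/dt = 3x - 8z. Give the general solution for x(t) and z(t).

x(t) = c_1e^(-2t)sin(3t) - 2c_1e^(-2t)cos(3t) - 2c_2e^(-2t)sin(3t) - c_2e^(-2t)cos(3t), z(t) = -c_1e^(-2t)cos(3t) - c_2e^(-2t)sin(3t)

Coefficient matrix A = [[4, -15], [3, -8]].
Characteristic polynomial det(A - λI) = λ^2 + 4λ + 13 = 0.
Eigenvalues λ = -2 ± 3i (complex conjugate pair).
For λ=-2+3i: an eigenvector is (-2,-1) - i(1,0) = (-2 - i, -1).
A real fundamental pair from Re and Im of e^((-2+3i)t)v: X_1 = e^(-2t)(cos(3t)·(-2,-1) + sin(3t)·(1,0)), X_2 = e^(-2t)(sin(3t)·(-2,-1) - cos(3t)·(1,0)).
General solution: c_1X_1 + c_2X_2.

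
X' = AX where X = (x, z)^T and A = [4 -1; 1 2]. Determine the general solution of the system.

Coefficient matrix A = [[4, -1], [1, 2]].
Characteristic polynomial det(A - λI) = λ^2 - 6λ + 9 = 0.
Single eigenvalue λ = 3 with algebraic multiplicity 2.
Eigenvector v = (-1,-1); generalized eigenvector w with (A-λI)w=v is (1,2).
General solution: e^(3t)[c_1·v + c_2·(t·v + w)].

x(t) = -c_1e^(3t) - c_2te^(3t) + c_2e^(3t), z(t) = -c_1e^(3t) - c_2te^(3t) + 2c_2e^(3t)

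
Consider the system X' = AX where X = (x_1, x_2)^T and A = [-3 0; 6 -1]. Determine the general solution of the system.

x_1(t) = -c_1e^(-3t), x_2(t) = 3c_1e^(-3t) - c_2e^(-t)

Coefficient matrix A = [[-3, 0], [6, -1]].
Characteristic polynomial det(A - λI) = λ^2 + 4λ + 3 = 0.
Eigenvalues λ = -3, -1.
For λ=-3: (A-λI) row 2 is [6, 2], so an eigenvector is (-1, 3).
For λ=-1: (A-λI) row 1 is [-2, 0], so an eigenvector is (0, -1).
General solution: c_1e^(-3t)(-1,3) + c_2e^(-t)(0,-1).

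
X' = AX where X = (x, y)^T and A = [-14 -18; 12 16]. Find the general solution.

Coefficient matrix A = [[-14, -18], [12, 16]].
Characteristic polynomial det(A - λI) = λ^2 - 2λ - 8 = 0.
Eigenvalues λ = -2, 4.
For λ=-2: (A-λI) row 1 is [-12, -18], so an eigenvector is (3, -2).
For λ=4: (A-λI) row 1 is [-18, -18], so an eigenvector is (1, -1).
General solution: c_1e^(-2t)(3,-2) + c_2e^(4t)(1,-1).

x(t) = 3c_1e^(-2t) + c_2e^(4t), y(t) = -2c_1e^(-2t) - c_2e^(4t)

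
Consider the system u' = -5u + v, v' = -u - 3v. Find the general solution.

u(t) = K_1e^(-4t) + K_2te^(-4t) - 2K_2e^(-4t), v(t) = K_1e^(-4t) + K_2te^(-4t) - K_2e^(-4t)

Coefficient matrix A = [[-5, 1], [-1, -3]].
Characteristic polynomial det(A - λI) = λ^2 + 8λ + 16 = 0.
Single eigenvalue λ = -4 with algebraic multiplicity 2.
Eigenvector v = (1,1); generalized eigenvector w with (A-λI)w=v is (-2,-1).
General solution: e^(-4t)[K_1·v + K_2·(t·v + w)].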